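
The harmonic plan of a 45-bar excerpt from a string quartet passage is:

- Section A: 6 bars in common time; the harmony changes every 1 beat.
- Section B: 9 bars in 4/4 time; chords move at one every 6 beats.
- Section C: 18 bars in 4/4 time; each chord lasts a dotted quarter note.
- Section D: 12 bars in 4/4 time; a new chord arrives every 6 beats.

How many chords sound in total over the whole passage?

A: 6 bars × 4 beats = 24 beats; 1 beat/chord → 24 chords.
B: 9 bars × 4 beats = 36 beats; 6 beats/chord → 6 chords.
C: 18 bars × 4 beats = 72 beats; 1.5 beats/chord → 48 chords.
D: 12 bars × 4 beats = 48 beats; 6 beats/chord → 8 chords.
Total: 24 + 6 + 48 + 8 = 86.

86 chords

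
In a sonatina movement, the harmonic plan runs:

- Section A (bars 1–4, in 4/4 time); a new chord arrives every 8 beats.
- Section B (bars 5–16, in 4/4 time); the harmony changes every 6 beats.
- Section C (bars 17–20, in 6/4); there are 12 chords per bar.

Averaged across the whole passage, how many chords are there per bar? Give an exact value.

2.9 chords per bar

A: 4 × 4 = 16 beats ÷ 8 = 2 chords.
B: 12 × 4 = 48 beats ÷ 6 = 8 chords.
C: 4 × 6 = 24 beats ÷ 0.5 = 48 chords.
Overall: 58 chords over 20 bars → 58/20 = 2.9 chords per bar.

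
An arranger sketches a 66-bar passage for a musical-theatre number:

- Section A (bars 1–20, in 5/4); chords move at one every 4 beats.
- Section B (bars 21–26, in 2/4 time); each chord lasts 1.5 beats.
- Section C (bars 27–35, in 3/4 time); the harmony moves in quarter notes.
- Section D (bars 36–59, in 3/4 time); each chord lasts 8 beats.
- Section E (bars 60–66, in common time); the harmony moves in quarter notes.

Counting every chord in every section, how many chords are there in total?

97 chords

A: 20 bars × 5 beats = 100 beats; 4 beats/chord → 25 chords.
B: 6 bars × 2 beats = 12 beats; 1.5 beats/chord → 8 chords.
C: 9 bars × 3 beats = 27 beats; 1 beat/chord → 27 chords.
D: 24 bars × 3 beats = 72 beats; 8 beats/chord → 9 chords.
E: 7 bars × 4 beats = 28 beats; 1 beat/chord → 28 chords.
Total: 25 + 8 + 27 + 9 + 28 = 97.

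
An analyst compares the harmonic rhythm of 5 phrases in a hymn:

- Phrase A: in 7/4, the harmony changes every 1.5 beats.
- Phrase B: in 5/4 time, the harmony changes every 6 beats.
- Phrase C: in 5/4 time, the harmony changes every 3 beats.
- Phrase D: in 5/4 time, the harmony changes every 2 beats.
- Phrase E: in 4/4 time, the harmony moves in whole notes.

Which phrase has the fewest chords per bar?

Phrase B

A: 7/1.5 = 14/3 chords/bar.
B: 5/6 = 5/6 chords/bar.
C: 5/3 = 5/3 chords/bar.
D: 5/2 = 2.5 chords/bar.
E: 4/4 = 1 chord/bar.
Slowest is B at 5/6 chords/bar.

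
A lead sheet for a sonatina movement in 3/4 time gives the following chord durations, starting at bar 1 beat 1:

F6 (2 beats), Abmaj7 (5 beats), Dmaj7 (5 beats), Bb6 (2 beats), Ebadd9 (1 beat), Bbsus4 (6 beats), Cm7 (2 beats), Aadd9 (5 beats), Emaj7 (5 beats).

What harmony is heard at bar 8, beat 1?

Beat 1 of bar 8 is beat (8−1)×3 + 1 = 22 overall.
Running totals: F6 ends at 2, Abmaj7 ends at 7, Dmaj7 ends at 12, Bb6 ends at 14, Ebadd9 ends at 15, Bbsus4 ends at 21, Cm7 ends at 23.
Beat 22 falls within Cm7.

Cm7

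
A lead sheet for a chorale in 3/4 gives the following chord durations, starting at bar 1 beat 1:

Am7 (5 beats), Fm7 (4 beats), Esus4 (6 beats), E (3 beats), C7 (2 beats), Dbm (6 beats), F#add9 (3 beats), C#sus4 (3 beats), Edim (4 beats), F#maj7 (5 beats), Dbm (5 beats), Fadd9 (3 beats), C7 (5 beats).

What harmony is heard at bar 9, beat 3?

Beat 3 of bar 9 is beat (9−1)×3 + 3 = 27 overall.
Running totals: Am7 ends at 5, Fm7 ends at 9, Esus4 ends at 15, E ends at 18, C7 ends at 20, Dbm ends at 26, F#add9 ends at 29.
Beat 27 falls within F#add9.

F#add9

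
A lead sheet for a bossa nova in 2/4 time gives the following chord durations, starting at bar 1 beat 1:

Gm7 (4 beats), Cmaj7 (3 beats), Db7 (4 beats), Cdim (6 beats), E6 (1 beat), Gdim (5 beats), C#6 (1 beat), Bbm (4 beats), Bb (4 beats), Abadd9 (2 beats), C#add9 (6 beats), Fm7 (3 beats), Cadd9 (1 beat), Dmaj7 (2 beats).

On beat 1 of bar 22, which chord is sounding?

Beat 1 of bar 22 is beat (22−1)×2 + 1 = 43 overall.
Running totals: Gm7 ends at 4, Cmaj7 ends at 7, Db7 ends at 11, Cdim ends at 17, E6 ends at 18, Gdim ends at 23, C#6 ends at 24, Bbm ends at 28, Bb ends at 32, Abadd9 ends at 34, C#add9 ends at 40, Fm7 ends at 43.
Beat 43 falls within Fm7.

Fm7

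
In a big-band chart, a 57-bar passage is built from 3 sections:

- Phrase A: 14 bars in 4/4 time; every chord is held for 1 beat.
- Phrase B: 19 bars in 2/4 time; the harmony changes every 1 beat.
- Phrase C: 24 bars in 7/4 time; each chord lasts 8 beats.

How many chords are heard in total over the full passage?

115 chords

A has 56 beats and chords last 1 each, so 56 chords.
B has 38 beats and chords last 1 each, so 38 chords.
C has 168 beats and chords last 8 each, so 21 chords.
Total: 56 + 38 + 21 = 115.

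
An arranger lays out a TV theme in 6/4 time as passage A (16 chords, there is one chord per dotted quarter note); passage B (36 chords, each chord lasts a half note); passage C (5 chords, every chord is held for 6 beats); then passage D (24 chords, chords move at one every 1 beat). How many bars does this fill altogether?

25 bars

A: 16 × 1.5 = 24 beats = 4 bars.
B: 36 × 2 = 72 beats = 12 bars.
C: 5 × 6 = 30 beats = 5 bars.
D: 24 × 1 = 24 beats = 4 bars.
Total: 4 + 12 + 5 + 4 = 25 bars.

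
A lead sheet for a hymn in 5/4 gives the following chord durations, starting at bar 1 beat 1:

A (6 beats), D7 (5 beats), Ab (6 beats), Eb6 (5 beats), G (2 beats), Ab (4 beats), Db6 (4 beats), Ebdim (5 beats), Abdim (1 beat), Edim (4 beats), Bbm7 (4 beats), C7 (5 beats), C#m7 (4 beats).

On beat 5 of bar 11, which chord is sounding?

C#m7

Beat 5 of bar 11 is beat (11−1)×5 + 5 = 55 overall.
Running totals: A ends at 6, D7 ends at 11, Ab ends at 17, Eb6 ends at 22, G ends at 24, Ab ends at 28, Db6 ends at 32, Ebdim ends at 37, Abdim ends at 38, Edim ends at 42, Bbm7 ends at 46, C7 ends at 51, C#m7 ends at 55.
Beat 55 falls within C#m7.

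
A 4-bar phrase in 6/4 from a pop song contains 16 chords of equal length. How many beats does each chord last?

4 bars × 6 beats/bar = 24 beats total.
24 beats ÷ 16 chords = 1.5 beats per chord.
(That is a dotted quarter note.)

1.5 beats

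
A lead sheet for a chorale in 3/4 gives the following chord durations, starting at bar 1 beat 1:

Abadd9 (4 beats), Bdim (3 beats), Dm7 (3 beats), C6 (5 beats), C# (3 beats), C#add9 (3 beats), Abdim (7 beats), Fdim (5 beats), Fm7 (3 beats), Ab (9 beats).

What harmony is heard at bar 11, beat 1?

Fdim

Beat 1 of bar 11 is beat (11−1)×3 + 1 = 31 overall.
Running totals: Abadd9 ends at 4, Bdim ends at 7, Dm7 ends at 10, C6 ends at 15, C# ends at 18, C#add9 ends at 21, Abdim ends at 28, Fdim ends at 33.
Beat 31 falls within Fdim.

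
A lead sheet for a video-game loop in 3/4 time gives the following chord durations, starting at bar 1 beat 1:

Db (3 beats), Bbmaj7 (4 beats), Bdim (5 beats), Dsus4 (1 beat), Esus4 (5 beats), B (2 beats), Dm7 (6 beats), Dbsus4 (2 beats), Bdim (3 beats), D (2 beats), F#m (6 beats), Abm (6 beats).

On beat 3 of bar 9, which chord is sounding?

Beat 3 of bar 9 is beat (9−1)×3 + 3 = 27 overall.
Running totals: Db ends at 3, Bbmaj7 ends at 7, Bdim ends at 12, Dsus4 ends at 13, Esus4 ends at 18, B ends at 20, Dm7 ends at 26, Dbsus4 ends at 28.
Beat 27 falls within Dbsus4.

Dbsus4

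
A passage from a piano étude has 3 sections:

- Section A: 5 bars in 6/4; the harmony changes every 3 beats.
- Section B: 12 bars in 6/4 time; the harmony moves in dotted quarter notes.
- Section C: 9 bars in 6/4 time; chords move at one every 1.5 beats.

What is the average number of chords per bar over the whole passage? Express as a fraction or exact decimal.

47/13 chords per bar

A: 5 × 6 = 30 beats ÷ 3 = 10 chords.
B: 12 × 6 = 72 beats ÷ 1.5 = 48 chords.
C: 9 × 6 = 54 beats ÷ 1.5 = 36 chords.
Overall: 94 chords over 26 bars → 94/26 = 47/13 chords per bar.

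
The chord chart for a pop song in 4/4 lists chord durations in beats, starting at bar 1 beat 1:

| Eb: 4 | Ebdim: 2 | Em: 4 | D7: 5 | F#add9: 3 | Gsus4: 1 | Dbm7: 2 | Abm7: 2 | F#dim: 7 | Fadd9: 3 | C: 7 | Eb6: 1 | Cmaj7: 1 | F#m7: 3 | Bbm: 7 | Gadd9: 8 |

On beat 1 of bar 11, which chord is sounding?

Beat 1 of bar 11 is beat (11−1)×4 + 1 = 41 overall.
Running totals: Eb ends at 4, Ebdim ends at 6, Em ends at 10, D7 ends at 15, F#add9 ends at 18, Gsus4 ends at 19, Dbm7 ends at 21, Abm7 ends at 23, F#dim ends at 30, Fadd9 ends at 33, C ends at 40, Eb6 ends at 41.
Beat 41 falls within Eb6.

Eb6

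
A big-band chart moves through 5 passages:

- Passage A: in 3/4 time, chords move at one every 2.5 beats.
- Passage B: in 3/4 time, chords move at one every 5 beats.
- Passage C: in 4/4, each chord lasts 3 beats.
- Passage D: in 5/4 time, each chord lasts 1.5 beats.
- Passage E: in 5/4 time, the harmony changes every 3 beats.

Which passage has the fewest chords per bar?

A: each chord is 2.5 beats in 3/4, so 1.2 per bar.
B: each chord is 5 beats in 3/4, so 0.6 per bar.
C: each chord is 3 beats in 4/4, so 4/3 per bar.
D: each chord is 1.5 beats in 5/4, so 10/3 per bar.
E: each chord is 3 beats in 5/4, so 5/3 per bar.
Slowest is B at 0.6 chords/bar.

Passage B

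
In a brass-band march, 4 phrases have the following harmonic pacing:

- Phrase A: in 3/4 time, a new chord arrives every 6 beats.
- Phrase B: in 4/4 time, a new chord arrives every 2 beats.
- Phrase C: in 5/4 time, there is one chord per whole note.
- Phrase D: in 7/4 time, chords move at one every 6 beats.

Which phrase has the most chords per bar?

Phrase B

A: each chord is 6 beats in 3/4, so 0.5 per bar.
B: each chord is 2 beats in 4/4, so 2 per bar.
C: each chord is 4 beats in 5/4, so 1.25 per bar.
D: each chord is 6 beats in 7/4, so 7/6 per bar.
Fastest is B at 2 chords/bar.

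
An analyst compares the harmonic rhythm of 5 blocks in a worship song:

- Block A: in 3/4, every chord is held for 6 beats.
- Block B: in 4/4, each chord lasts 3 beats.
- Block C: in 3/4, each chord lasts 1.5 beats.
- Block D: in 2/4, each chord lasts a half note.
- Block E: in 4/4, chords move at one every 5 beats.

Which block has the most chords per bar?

Block C

A: 3/6 = 0.5 chords/bar.
B: 4/3 = 4/3 chords/bar.
C: 3/1.5 = 2 chords/bar.
D: 2/2 = 1 chord/bar.
E: 4/5 = 0.8 chords/bar.
Fastest is C at 2 chords/bar.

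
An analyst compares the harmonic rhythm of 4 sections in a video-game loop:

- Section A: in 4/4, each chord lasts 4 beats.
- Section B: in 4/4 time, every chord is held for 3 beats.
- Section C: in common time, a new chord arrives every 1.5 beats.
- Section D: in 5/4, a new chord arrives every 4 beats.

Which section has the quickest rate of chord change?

A: 4/4 = 1 chord/bar.
B: 4/3 = 4/3 chords/bar.
C: 4/1.5 = 8/3 chords/bar.
D: 5/4 = 1.25 chords/bar.
Fastest is C at 8/3 chords/bar.

Section C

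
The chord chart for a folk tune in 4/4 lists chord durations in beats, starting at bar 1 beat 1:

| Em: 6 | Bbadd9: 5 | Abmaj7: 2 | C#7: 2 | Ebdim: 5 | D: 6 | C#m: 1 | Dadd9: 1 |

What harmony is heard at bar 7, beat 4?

Dadd9

Beat 4 of bar 7 is beat (7−1)×4 + 4 = 28 overall.
Running totals: Em ends at 6, Bbadd9 ends at 11, Abmaj7 ends at 13, C#7 ends at 15, Ebdim ends at 20, D ends at 26, C#m ends at 27, Dadd9 ends at 28.
Beat 28 falls within Dadd9.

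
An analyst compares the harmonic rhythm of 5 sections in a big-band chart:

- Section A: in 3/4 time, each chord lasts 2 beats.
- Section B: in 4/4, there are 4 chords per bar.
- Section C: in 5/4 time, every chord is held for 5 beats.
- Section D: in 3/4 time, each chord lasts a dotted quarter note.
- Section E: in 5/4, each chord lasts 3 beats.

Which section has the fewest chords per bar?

A: each chord is 2 beats in 3/4, so 1.5 per bar.
B: each chord is 1 beat in 4/4, so 4 per bar.
C: each chord is 5 beats in 5/4, so 1 per bar.
D: each chord is 1.5 beats in 3/4, so 2 per bar.
E: each chord is 3 beats in 5/4, so 5/3 per bar.
Slowest is C at 1 chords/bar.

Section C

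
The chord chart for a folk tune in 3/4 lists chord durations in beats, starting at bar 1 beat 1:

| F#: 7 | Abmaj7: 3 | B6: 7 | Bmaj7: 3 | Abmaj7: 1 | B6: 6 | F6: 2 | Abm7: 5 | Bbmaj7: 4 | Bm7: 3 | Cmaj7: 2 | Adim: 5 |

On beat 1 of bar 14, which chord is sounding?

Beat 1 of bar 14 is beat (14−1)×3 + 1 = 40 overall.
Running totals: F# ends at 7, Abmaj7 ends at 10, B6 ends at 17, Bmaj7 ends at 20, Abmaj7 ends at 21, B6 ends at 27, F6 ends at 29, Abm7 ends at 34, Bbmaj7 ends at 38, Bm7 ends at 41.
Beat 40 falls within Bm7.

Bm7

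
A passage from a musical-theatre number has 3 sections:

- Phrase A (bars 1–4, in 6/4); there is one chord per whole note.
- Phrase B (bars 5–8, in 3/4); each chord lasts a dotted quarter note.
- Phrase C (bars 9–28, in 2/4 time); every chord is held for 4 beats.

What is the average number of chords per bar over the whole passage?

A: 4 bars of 6 beats is 24 beats; at 4 beats each that's 6 chords.
B: 4 bars of 3 beats is 12 beats; at 1.5 beats each that's 8 chords.
C: 20 bars of 2 beats is 40 beats; at 4 beats each that's 10 chords.
Overall: 24 chords over 28 bars → 24/28 = 6/7 chords per bar.

6/7 chords per bar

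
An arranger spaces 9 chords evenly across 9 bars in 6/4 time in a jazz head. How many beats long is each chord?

6 beats

9 bars × 6 beats/bar = 54 beats total.
54 beats ÷ 9 chords = 6 beats per chord.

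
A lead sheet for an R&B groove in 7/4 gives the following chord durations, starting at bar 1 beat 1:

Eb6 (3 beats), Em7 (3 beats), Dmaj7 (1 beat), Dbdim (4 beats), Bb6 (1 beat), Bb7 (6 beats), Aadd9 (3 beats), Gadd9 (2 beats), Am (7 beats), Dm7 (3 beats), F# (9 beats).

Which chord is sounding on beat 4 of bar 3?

Beat 4 of bar 3 is beat (3−1)×7 + 4 = 18 overall.
Running totals: Eb6 ends at 3, Em7 ends at 6, Dmaj7 ends at 7, Dbdim ends at 11, Bb6 ends at 12, Bb7 ends at 18.
Beat 18 falls within Bb7.

Bb7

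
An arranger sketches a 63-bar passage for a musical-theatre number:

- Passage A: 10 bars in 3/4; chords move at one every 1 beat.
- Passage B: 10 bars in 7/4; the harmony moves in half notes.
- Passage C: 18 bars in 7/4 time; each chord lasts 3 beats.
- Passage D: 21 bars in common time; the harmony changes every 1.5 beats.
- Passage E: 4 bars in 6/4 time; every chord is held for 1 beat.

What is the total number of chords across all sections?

187 chords

A has 30 beats and chords last 1 each, so 30 chords.
B has 70 beats and chords last 2 each, so 35 chords.
C has 126 beats and chords last 3 each, so 42 chords.
D has 84 beats and chords last 1.5 each, so 56 chords.
E has 24 beats and chords last 1 each, so 24 chords.
Total: 30 + 35 + 42 + 56 + 24 = 187.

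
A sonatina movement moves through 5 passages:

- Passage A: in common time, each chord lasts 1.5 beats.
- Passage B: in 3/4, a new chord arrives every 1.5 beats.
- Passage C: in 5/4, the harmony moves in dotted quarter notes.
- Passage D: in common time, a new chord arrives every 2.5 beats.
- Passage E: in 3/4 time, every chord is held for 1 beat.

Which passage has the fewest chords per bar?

A: each chord is 1.5 beats in 4/4, so 8/3 per bar.
B: each chord is 1.5 beats in 3/4, so 2 per bar.
C: each chord is 1.5 beats in 5/4, so 10/3 per bar.
D: each chord is 2.5 beats in 4/4, so 1.6 per bar.
E: each chord is 1 beat in 3/4, so 3 per bar.
Slowest is D at 1.6 chords/bar.

Passage D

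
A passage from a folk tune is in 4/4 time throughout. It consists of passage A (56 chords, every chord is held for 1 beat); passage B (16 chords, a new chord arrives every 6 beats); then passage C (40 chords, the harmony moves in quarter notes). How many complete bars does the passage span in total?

A: 56 × 1 = 56 beats = 14 bars.
B: 16 × 6 = 96 beats = 24 bars.
C: 40 × 1 = 40 beats = 10 bars.
Total: 14 + 24 + 10 = 48 bars.

48 bars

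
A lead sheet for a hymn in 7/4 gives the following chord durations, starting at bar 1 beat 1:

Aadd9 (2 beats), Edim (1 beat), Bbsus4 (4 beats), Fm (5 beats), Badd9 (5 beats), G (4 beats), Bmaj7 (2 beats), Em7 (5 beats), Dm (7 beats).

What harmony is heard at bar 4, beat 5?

Beat 5 of bar 4 is beat (4−1)×7 + 5 = 26 overall.
Running totals: Aadd9 ends at 2, Edim ends at 3, Bbsus4 ends at 7, Fm ends at 12, Badd9 ends at 17, G ends at 21, Bmaj7 ends at 23, Em7 ends at 28.
Beat 26 falls within Em7.

Em7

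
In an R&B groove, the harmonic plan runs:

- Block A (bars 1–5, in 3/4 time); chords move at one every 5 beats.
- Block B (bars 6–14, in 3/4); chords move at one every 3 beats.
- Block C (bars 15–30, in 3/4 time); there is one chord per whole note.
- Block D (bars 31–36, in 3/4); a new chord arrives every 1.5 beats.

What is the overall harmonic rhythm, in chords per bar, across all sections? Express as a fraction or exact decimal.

1 chords per bar

A: 5 × 3 = 15 beats ÷ 5 = 3 chords.
B: 9 × 3 = 27 beats ÷ 3 = 9 chords.
C: 16 × 3 = 48 beats ÷ 4 = 12 chords.
D: 6 × 3 = 18 beats ÷ 1.5 = 12 chords.
Overall: 36 chords over 36 bars → 36/36 = 1 chords per bar.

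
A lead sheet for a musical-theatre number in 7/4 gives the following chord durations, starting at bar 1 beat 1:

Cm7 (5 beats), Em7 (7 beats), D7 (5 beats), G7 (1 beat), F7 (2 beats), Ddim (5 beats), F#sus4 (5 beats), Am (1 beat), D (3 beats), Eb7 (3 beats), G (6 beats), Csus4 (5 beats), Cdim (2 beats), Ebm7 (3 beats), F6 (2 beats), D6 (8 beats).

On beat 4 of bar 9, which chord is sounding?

D6

Beat 4 of bar 9 is beat (9−1)×7 + 4 = 60 overall.
Running totals: Cm7 ends at 5, Em7 ends at 12, D7 ends at 17, G7 ends at 18, F7 ends at 20, Ddim ends at 25, F#sus4 ends at 30, Am ends at 31, D ends at 34, Eb7 ends at 37, G ends at 43, Csus4 ends at 48, Cdim ends at 50, Ebm7 ends at 53, F6 ends at 55, D6 ends at 63.
Beat 60 falls within D6.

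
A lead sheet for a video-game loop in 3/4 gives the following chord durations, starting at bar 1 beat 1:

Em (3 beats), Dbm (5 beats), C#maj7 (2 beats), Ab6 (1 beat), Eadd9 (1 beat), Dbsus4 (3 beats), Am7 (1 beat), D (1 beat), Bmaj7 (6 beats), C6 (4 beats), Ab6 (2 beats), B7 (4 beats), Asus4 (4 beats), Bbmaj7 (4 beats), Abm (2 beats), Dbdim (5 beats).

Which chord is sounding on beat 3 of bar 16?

Dbdim

Beat 3 of bar 16 is beat (16−1)×3 + 3 = 48 overall.
Running totals: Em ends at 3, Dbm ends at 8, C#maj7 ends at 10, Ab6 ends at 11, Eadd9 ends at 12, Dbsus4 ends at 15, Am7 ends at 16, D ends at 17, Bmaj7 ends at 23, C6 ends at 27, Ab6 ends at 29, B7 ends at 33, Asus4 ends at 37, Bbmaj7 ends at 41, Abm ends at 43, Dbdim ends at 48.
Beat 48 falls within Dbdim.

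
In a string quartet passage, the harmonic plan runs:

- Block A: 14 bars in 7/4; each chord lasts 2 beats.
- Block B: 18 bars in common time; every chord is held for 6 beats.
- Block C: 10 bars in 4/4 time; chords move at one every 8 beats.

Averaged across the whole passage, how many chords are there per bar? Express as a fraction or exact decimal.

11/7 chords per bar

A: 14 × 7 = 98 beats ÷ 2 = 49 chords.
B: 18 × 4 = 72 beats ÷ 6 = 12 chords.
C: 10 × 4 = 40 beats ÷ 8 = 5 chords.
Overall: 66 chords over 42 bars → 66/42 = 11/7 chords per bar.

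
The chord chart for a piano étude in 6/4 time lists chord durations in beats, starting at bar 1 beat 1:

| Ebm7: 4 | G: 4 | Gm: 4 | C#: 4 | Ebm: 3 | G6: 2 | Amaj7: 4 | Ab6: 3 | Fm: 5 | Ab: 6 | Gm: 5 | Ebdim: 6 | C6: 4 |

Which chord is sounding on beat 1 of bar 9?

Ebdim

Beat 1 of bar 9 is beat (9−1)×6 + 1 = 49 overall.
Running totals: Ebm7 ends at 4, G ends at 8, Gm ends at 12, C# ends at 16, Ebm ends at 19, G6 ends at 21, Amaj7 ends at 25, Ab6 ends at 28, Fm ends at 33, Ab ends at 39, Gm ends at 44, Ebdim ends at 50.
Beat 49 falls within Ebdim.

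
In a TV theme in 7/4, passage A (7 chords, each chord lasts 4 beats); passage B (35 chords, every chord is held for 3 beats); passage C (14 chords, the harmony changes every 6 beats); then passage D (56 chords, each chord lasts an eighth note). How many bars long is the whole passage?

35 bars

A: 7 × 4 = 28 beats = 4 bars.
B: 35 × 3 = 105 beats = 15 bars.
C: 14 × 6 = 84 beats = 12 bars.
D: 56 × 0.5 = 28 beats = 4 bars.
Total: 4 + 15 + 12 + 4 = 35 bars.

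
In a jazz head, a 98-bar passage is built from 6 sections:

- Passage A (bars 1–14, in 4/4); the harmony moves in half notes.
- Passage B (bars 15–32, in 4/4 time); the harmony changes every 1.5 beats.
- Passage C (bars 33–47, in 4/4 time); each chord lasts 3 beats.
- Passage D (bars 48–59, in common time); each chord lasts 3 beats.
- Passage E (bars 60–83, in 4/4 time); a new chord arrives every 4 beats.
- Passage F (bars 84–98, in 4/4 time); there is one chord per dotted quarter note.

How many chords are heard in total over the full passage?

A has 56 beats and chords last 2 each, so 28 chords.
B has 72 beats and chords last 1.5 each, so 48 chords.
C has 60 beats and chords last 3 each, so 20 chords.
D has 48 beats and chords last 3 each, so 16 chords.
E has 96 beats and chords last 4 each, so 24 chords.
F has 60 beats and chords last 1.5 each, so 40 chords.
Total: 28 + 48 + 20 + 16 + 24 + 40 = 176.

176 chords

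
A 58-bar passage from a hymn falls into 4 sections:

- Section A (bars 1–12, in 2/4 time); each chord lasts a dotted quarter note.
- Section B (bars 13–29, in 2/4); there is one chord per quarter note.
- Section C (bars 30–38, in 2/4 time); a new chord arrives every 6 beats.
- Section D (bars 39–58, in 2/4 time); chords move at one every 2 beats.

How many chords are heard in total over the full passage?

A: 12 bars × 2 beats = 24 beats; 1.5 beats/chord → 16 chords.
B: 17 bars × 2 beats = 34 beats; 1 beat/chord → 34 chords.
C: 9 bars × 2 beats = 18 beats; 6 beats/chord → 3 chords.
D: 20 bars × 2 beats = 40 beats; 2 beats/chord → 20 chords.
Total: 16 + 34 + 3 + 20 = 73.

73 chords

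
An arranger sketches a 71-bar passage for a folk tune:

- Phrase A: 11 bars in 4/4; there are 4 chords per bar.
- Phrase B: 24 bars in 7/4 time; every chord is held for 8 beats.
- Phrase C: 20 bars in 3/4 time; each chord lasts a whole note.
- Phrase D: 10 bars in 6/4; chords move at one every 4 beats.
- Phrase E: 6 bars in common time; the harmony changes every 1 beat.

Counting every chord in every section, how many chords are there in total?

A: 11·4 = 44 beats, 44/1 = 44 chords.
B: 24·7 = 168 beats, 168/8 = 21 chords.
C: 20·3 = 60 beats, 60/4 = 15 chords.
D: 10·6 = 60 beats, 60/4 = 15 chords.
E: 6·4 = 24 beats, 24/1 = 24 chords.
Total: 44 + 21 + 15 + 15 + 24 = 119.

119 chords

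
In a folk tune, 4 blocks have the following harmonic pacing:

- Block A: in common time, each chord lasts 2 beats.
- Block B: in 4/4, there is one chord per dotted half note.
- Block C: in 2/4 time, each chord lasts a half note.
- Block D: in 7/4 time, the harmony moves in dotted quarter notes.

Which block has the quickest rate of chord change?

A: 4 beats/bar ÷ 2 beats/chord = 2 chords/bar.
B: 4 beats/bar ÷ 3 beats/chord = 4/3 chords/bar.
C: 2 beats/bar ÷ 2 beats/chord = 1 chord/bar.
D: 7 beats/bar ÷ 1.5 beats/chord = 14/3 chords/bar.
Fastest is D at 14/3 chords/bar.

Block D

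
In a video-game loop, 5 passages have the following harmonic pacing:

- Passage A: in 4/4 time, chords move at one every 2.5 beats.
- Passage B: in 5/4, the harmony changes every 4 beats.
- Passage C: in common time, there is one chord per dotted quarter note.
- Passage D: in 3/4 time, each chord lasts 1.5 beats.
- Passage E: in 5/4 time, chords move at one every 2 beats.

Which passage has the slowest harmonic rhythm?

A: 4 beats/bar ÷ 2.5 beats/chord = 1.6 chords/bar.
B: 5 beats/bar ÷ 4 beats/chord = 1.25 chords/bar.
C: 4 beats/bar ÷ 1.5 beats/chord = 8/3 chords/bar.
D: 3 beats/bar ÷ 1.5 beats/chord = 2 chords/bar.
E: 5 beats/bar ÷ 2 beats/chord = 2.5 chords/bar.
Slowest is B at 1.25 chords/bar.

Passage B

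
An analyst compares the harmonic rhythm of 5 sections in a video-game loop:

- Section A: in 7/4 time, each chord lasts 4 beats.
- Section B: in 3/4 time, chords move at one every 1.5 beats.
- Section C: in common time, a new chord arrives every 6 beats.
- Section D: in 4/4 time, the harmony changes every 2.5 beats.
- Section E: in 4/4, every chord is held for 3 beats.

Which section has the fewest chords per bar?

A: 7 beats/bar ÷ 4 beats/chord = 1.75 chords/bar.
B: 3 beats/bar ÷ 1.5 beats/chord = 2 chords/bar.
C: 4 beats/bar ÷ 6 beats/chord = 2/3 chords/bar.
D: 4 beats/bar ÷ 2.5 beats/chord = 1.6 chords/bar.
E: 4 beats/bar ÷ 3 beats/chord = 4/3 chords/bar.
Slowest is C at 2/3 chords/bar.

Section C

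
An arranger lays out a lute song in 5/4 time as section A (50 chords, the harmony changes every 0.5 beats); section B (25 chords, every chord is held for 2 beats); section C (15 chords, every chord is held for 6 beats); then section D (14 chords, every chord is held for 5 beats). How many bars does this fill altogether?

47 bars

A: 50 × 0.5 = 25 beats = 5 bars.
B: 25 × 2 = 50 beats = 10 bars.
C: 15 × 6 = 90 beats = 18 bars.
D: 14 × 5 = 70 beats = 14 bars.
Total: 5 + 10 + 18 + 14 = 47 bars.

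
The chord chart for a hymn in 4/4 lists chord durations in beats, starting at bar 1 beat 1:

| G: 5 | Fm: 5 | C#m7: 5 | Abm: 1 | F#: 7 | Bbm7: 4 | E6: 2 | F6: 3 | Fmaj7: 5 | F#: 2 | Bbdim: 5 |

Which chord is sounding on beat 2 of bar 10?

Beat 2 of bar 10 is beat (10−1)×4 + 2 = 38 overall.
Running totals: G ends at 5, Fm ends at 10, C#m7 ends at 15, Abm ends at 16, F# ends at 23, Bbm7 ends at 27, E6 ends at 29, F6 ends at 32, Fmaj7 ends at 37, F# ends at 39.
Beat 38 falls within F#.

F#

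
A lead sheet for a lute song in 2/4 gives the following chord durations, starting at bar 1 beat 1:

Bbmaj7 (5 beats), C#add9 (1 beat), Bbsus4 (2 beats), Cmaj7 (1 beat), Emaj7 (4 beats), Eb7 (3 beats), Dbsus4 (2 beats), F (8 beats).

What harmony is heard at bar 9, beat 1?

Beat 1 of bar 9 is beat (9−1)×2 + 1 = 17 overall.
Running totals: Bbmaj7 ends at 5, C#add9 ends at 6, Bbsus4 ends at 8, Cmaj7 ends at 9, Emaj7 ends at 13, Eb7 ends at 16, Dbsus4 ends at 18.
Beat 17 falls within Dbsus4.

Dbsus4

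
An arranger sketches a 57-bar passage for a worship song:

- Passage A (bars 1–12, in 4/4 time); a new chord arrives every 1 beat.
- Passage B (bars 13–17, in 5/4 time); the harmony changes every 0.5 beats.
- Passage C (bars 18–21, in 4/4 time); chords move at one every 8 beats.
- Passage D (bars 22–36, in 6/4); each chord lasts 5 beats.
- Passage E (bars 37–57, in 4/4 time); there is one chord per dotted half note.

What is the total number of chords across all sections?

A: 12 bars × 4 beats = 48 beats; 1 beat/chord → 48 chords.
B: 5 bars × 5 beats = 25 beats; 0.5 beats/chord → 50 chords.
C: 4 bars × 4 beats = 16 beats; 8 beats/chord → 2 chords.
D: 15 bars × 6 beats = 90 beats; 5 beats/chord → 18 chords.
E: 21 bars × 4 beats = 84 beats; 3 beats/chord → 28 chords.
Total: 48 + 50 + 2 + 18 + 28 = 146.

146 chords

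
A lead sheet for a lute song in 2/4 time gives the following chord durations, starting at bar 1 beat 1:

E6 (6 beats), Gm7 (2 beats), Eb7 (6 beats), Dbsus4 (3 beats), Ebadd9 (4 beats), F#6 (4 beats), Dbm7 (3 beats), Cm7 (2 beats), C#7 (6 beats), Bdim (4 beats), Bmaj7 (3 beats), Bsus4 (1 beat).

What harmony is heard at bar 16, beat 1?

C#7

Beat 1 of bar 16 is beat (16−1)×2 + 1 = 31 overall.
Running totals: E6 ends at 6, Gm7 ends at 8, Eb7 ends at 14, Dbsus4 ends at 17, Ebadd9 ends at 21, F#6 ends at 25, Dbm7 ends at 28, Cm7 ends at 30, C#7 ends at 36.
Beat 31 falls within C#7.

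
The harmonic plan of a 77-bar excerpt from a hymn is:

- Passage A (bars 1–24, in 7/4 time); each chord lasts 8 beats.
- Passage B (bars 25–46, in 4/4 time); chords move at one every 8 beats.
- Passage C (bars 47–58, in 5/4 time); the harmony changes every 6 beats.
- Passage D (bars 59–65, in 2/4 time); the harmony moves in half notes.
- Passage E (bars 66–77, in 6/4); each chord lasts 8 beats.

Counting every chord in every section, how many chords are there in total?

58 chords

A: 24·7 = 168 beats, 168/8 = 21 chords.
B: 22·4 = 88 beats, 88/8 = 11 chords.
C: 12·5 = 60 beats, 60/6 = 10 chords.
D: 7·2 = 14 beats, 14/2 = 7 chords.
E: 12·6 = 72 beats, 72/8 = 9 chords.
Total: 21 + 11 + 10 + 7 + 9 = 58.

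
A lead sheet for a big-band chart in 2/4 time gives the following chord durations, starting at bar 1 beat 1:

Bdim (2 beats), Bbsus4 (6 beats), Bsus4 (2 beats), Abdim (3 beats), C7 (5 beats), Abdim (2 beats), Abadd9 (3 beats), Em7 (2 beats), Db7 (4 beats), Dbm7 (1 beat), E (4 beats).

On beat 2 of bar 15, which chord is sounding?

Dbm7

Beat 2 of bar 15 is beat (15−1)×2 + 2 = 30 overall.
Running totals: Bdim ends at 2, Bbsus4 ends at 8, Bsus4 ends at 10, Abdim ends at 13, C7 ends at 18, Abdim ends at 20, Abadd9 ends at 23, Em7 ends at 25, Db7 ends at 29, Dbm7 ends at 30.
Beat 30 falls within Dbm7.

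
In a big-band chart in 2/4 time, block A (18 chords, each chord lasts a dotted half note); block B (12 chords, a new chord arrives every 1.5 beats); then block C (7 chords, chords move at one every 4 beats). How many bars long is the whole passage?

A: 18 × 3 = 54 beats = 27 bars.
B: 12 × 1.5 = 18 beats = 9 bars.
C: 7 × 4 = 28 beats = 14 bars.
Total: 27 + 9 + 14 = 50 bars.

50 bars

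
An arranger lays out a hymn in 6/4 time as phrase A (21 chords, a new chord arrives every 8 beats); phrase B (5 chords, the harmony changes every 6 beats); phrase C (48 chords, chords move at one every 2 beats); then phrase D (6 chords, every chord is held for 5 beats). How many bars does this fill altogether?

A: 21 × 8 = 168 beats = 28 bars.
B: 5 × 6 = 30 beats = 5 bars.
C: 48 × 2 = 96 beats = 16 bars.
D: 6 × 5 = 30 beats = 5 bars.
Total: 28 + 5 + 16 + 5 = 54 bars.

54 bars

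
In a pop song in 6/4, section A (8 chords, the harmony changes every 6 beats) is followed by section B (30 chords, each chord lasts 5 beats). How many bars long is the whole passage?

33 bars

A: 8 × 6 = 48 beats = 8 bars.
B: 30 × 5 = 150 beats = 25 bars.
Total: 8 + 25 = 33 bars.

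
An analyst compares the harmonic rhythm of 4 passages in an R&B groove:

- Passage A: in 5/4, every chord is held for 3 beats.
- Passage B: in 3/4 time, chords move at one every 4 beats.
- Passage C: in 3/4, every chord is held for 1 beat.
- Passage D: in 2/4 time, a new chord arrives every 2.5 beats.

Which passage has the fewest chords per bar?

Passage B

A: 5 beats/bar ÷ 3 beats/chord = 5/3 chords/bar.
B: 3 beats/bar ÷ 4 beats/chord = 0.75 chords/bar.
C: 3 beats/bar ÷ 1 beat/chord = 3 chords/bar.
D: 2 beats/bar ÷ 2.5 beats/chord = 0.8 chords/bar.
Slowest is B at 0.75 chords/bar.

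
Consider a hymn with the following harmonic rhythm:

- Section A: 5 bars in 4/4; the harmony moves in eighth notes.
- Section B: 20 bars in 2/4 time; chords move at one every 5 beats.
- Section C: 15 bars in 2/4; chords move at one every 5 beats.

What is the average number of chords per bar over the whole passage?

1.35 chords per bar

A: 5 bars of 4 beats is 20 beats; at 0.5 beats each that's 40 chords.
B: 20 bars of 2 beats is 40 beats; at 5 beats each that's 8 chords.
C: 15 bars of 2 beats is 30 beats; at 5 beats each that's 6 chords.
Overall: 54 chords over 40 bars → 54/40 = 1.35 chords per bar.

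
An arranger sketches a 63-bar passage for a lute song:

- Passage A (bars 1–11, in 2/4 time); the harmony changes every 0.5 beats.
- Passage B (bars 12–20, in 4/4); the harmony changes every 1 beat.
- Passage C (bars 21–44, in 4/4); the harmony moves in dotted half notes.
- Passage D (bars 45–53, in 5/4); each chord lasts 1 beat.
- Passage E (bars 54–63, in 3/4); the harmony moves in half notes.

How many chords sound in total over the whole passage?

A: 11 bars × 2 beats = 22 beats; 0.5 beats/chord → 44 chords.
B: 9 bars × 4 beats = 36 beats; 1 beat/chord → 36 chords.
C: 24 bars × 4 beats = 96 beats; 3 beats/chord → 32 chords.
D: 9 bars × 5 beats = 45 beats; 1 beat/chord → 45 chords.
E: 10 bars × 3 beats = 30 beats; 2 beats/chord → 15 chords.
Total: 44 + 36 + 32 + 45 + 15 = 172.

172 chords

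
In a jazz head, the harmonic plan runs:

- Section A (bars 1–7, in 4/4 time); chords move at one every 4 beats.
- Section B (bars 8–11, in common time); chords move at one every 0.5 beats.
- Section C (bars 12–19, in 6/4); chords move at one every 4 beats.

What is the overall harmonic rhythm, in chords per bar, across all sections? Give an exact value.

A: 7 bars of 4 beats is 28 beats; at 4 beats each that's 7 chords.
B: 4 bars of 4 beats is 16 beats; at 0.5 beats each that's 32 chords.
C: 8 bars of 6 beats is 48 beats; at 4 beats each that's 12 chords.
Overall: 51 chords over 19 bars → 51/19 = 51/19 chords per bar.

51/19 chords per bar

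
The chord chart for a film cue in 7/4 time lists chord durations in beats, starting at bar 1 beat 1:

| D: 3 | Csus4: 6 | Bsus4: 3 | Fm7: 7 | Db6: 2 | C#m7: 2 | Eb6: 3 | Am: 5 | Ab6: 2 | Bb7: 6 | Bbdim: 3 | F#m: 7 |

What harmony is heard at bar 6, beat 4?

Bb7

Beat 4 of bar 6 is beat (6−1)×7 + 4 = 39 overall.
Running totals: D ends at 3, Csus4 ends at 9, Bsus4 ends at 12, Fm7 ends at 19, Db6 ends at 21, C#m7 ends at 23, Eb6 ends at 26, Am ends at 31, Ab6 ends at 33, Bb7 ends at 39.
Beat 39 falls within Bb7.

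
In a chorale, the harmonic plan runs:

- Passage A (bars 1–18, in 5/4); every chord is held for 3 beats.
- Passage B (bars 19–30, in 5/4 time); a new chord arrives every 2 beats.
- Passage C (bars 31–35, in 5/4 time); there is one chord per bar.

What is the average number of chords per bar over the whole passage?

A: 18 × 5 = 90 beats ÷ 3 = 30 chords.
B: 12 × 5 = 60 beats ÷ 2 = 30 chords.
C: 5 × 5 = 25 beats ÷ 5 = 5 chords.
Overall: 65 chords over 35 bars → 65/35 = 13/7 chords per bar.

13/7 chords per bar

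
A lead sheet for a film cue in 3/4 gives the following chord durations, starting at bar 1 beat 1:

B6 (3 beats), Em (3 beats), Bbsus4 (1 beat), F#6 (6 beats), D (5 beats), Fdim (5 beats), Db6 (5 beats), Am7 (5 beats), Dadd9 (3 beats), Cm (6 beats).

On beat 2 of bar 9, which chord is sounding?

Beat 2 of bar 9 is beat (9−1)×3 + 2 = 26 overall.
Running totals: B6 ends at 3, Em ends at 6, Bbsus4 ends at 7, F#6 ends at 13, D ends at 18, Fdim ends at 23, Db6 ends at 28.
Beat 26 falls within Db6.

Db6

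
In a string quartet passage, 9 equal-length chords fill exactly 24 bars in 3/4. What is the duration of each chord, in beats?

8 beats

24 bars × 3 beats/bar = 72 beats total.
72 beats ÷ 9 chords = 8 beats per chord.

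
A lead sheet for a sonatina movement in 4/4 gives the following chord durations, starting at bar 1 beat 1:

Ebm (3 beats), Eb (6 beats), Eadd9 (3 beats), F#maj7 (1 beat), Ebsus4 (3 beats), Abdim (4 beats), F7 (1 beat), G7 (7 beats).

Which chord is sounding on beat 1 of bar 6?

Beat 1 of bar 6 is beat (6−1)×4 + 1 = 21 overall.
Running totals: Ebm ends at 3, Eb ends at 9, Eadd9 ends at 12, F#maj7 ends at 13, Ebsus4 ends at 16, Abdim ends at 20, F7 ends at 21.
Beat 21 falls within F7.

F7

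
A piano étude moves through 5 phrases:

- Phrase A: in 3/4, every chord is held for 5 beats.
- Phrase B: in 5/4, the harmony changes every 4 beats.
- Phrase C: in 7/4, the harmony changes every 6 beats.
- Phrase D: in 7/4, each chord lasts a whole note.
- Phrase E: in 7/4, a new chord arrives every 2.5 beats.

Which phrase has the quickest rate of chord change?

A: 3 beats/bar ÷ 5 beats/chord = 0.6 chords/bar.
B: 5 beats/bar ÷ 4 beats/chord = 1.25 chords/bar.
C: 7 beats/bar ÷ 6 beats/chord = 7/6 chords/bar.
D: 7 beats/bar ÷ 4 beats/chord = 1.75 chords/bar.
E: 7 beats/bar ÷ 2.5 beats/chord = 2.8 chords/bar.
Fastest is E at 2.8 chords/bar.

Phrase E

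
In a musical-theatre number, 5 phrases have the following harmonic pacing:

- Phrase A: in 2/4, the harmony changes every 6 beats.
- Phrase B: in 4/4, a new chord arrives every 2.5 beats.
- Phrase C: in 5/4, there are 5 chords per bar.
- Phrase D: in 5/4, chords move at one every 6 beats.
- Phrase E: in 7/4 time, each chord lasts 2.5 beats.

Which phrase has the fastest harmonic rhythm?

A: 2 beats/bar ÷ 6 beats/chord = 1/3 chords/bar.
B: 4 beats/bar ÷ 2.5 beats/chord = 1.6 chords/bar.
C: 5 beats/bar ÷ 1 beat/chord = 5 chords/bar.
D: 5 beats/bar ÷ 6 beats/chord = 5/6 chords/bar.
E: 7 beats/bar ÷ 2.5 beats/chord = 2.8 chords/bar.
Fastest is C at 5 chords/bar.

Phrase C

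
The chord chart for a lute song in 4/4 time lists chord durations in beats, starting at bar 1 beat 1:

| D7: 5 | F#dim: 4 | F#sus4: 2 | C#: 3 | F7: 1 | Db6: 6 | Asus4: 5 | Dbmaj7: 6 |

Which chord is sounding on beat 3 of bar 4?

Beat 3 of bar 4 is beat (4−1)×4 + 3 = 15 overall.
Running totals: D7 ends at 5, F#dim ends at 9, F#sus4 ends at 11, C# ends at 14, F7 ends at 15.
Beat 15 falls within F7.

F7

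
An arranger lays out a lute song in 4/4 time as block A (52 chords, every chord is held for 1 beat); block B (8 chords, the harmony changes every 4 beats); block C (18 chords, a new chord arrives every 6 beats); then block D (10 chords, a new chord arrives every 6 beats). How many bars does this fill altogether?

A: 52 × 1 = 52 beats = 13 bars.
B: 8 × 4 = 32 beats = 8 bars.
C: 18 × 6 = 108 beats = 27 bars.
D: 10 × 6 = 60 beats = 15 bars.
Total: 13 + 8 + 27 + 15 = 63 bars.

63 bars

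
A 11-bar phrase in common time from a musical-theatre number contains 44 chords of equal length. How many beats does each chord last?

11 bars × 4 beats/bar = 44 beats total.
44 beats ÷ 44 chords = 1 beats per chord.
(That is a quarter note.)

1 beat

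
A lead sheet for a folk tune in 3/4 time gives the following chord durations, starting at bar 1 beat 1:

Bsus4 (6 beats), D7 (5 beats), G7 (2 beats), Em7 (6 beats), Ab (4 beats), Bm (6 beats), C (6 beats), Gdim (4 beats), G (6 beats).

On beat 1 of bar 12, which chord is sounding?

C

Beat 1 of bar 12 is beat (12−1)×3 + 1 = 34 overall.
Running totals: Bsus4 ends at 6, D7 ends at 11, G7 ends at 13, Em7 ends at 19, Ab ends at 23, Bm ends at 29, C ends at 35.
Beat 34 falls within C.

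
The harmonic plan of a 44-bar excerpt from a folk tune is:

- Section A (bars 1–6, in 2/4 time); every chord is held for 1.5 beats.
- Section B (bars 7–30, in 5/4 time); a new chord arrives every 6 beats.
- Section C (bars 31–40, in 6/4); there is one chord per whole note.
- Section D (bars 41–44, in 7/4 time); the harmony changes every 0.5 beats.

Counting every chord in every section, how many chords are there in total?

99 chords

A: 6·2 = 12 beats, 12/1.5 = 8 chords.
B: 24·5 = 120 beats, 120/6 = 20 chords.
C: 10·6 = 60 beats, 60/4 = 15 chords.
D: 4·7 = 28 beats, 28/0.5 = 56 chords.
Total: 8 + 20 + 15 + 56 = 99.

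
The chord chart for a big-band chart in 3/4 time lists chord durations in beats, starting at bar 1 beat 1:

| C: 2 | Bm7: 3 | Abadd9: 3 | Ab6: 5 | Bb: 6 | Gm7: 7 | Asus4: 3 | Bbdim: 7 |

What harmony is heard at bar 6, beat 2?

Bb

Beat 2 of bar 6 is beat (6−1)×3 + 2 = 17 overall.
Running totals: C ends at 2, Bm7 ends at 5, Abadd9 ends at 8, Ab6 ends at 13, Bb ends at 19.
Beat 17 falls within Bb.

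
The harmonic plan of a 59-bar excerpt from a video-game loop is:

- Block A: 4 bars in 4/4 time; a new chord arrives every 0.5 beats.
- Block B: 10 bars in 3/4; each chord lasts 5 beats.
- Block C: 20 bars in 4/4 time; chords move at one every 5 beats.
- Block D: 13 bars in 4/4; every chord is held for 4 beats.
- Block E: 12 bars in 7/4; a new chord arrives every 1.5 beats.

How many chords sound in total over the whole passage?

A: 4 bars × 4 beats = 16 beats; 0.5 beats/chord → 32 chords.
B: 10 bars × 3 beats = 30 beats; 5 beats/chord → 6 chords.
C: 20 bars × 4 beats = 80 beats; 5 beats/chord → 16 chords.
D: 13 bars × 4 beats = 52 beats; 4 beats/chord → 13 chords.
E: 12 bars × 7 beats = 84 beats; 1.5 beats/chord → 56 chords.
Total: 32 + 6 + 16 + 13 + 56 = 123.

123 chords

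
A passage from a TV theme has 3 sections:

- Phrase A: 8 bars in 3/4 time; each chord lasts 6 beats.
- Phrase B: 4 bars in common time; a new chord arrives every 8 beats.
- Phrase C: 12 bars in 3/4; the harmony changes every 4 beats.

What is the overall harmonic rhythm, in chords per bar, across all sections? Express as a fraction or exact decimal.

A: 8 × 3 = 24 beats ÷ 6 = 4 chords.
B: 4 × 4 = 16 beats ÷ 8 = 2 chords.
C: 12 × 3 = 36 beats ÷ 4 = 9 chords.
Overall: 15 chords over 24 bars → 15/24 = 0.625 chords per bar.

0.625 chords per bar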